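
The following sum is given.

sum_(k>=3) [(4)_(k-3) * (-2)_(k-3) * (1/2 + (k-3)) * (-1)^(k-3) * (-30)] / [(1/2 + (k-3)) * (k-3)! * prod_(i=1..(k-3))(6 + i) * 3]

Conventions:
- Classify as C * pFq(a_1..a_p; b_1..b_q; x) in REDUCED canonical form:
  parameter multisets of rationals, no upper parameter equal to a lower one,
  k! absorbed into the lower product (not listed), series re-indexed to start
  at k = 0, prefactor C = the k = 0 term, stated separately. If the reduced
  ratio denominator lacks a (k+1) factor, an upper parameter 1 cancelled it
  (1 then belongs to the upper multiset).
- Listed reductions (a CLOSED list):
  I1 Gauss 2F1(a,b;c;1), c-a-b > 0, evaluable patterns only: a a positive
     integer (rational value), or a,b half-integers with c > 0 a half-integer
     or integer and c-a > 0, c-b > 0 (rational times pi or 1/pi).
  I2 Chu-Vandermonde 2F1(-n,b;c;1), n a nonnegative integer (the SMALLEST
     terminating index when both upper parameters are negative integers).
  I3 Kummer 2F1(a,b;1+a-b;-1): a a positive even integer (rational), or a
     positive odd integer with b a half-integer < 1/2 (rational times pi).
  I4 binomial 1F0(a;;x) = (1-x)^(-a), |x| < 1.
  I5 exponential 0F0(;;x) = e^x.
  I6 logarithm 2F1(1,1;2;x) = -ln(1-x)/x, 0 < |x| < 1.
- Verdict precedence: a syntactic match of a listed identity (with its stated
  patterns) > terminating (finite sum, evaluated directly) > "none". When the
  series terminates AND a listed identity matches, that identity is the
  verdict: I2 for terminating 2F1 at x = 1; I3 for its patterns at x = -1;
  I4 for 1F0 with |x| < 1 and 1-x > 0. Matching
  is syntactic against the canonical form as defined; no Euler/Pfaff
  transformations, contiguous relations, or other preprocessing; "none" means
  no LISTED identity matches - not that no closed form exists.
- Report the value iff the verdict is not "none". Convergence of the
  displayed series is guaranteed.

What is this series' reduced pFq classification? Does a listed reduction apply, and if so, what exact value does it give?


Reduced: x = -1, 2F1, upper = {-2, 4}, lower = {7}, C = -10. Verdict: the Kummer evaluation I3 fires (x = -1; c = 7 equals 1+a-b for upper {-2, 4}: listed pattern). Sum: -25.

First insight: from the first term -10: the constant factors (C = -10, x = -1) combine into one prefactor.
Adjacent-term ratio: r(k) = (-1) * (k-2) (k+4) / [(k+7) (k+1)] - rational; roots negated = parameters, x = (-1), C = -10.


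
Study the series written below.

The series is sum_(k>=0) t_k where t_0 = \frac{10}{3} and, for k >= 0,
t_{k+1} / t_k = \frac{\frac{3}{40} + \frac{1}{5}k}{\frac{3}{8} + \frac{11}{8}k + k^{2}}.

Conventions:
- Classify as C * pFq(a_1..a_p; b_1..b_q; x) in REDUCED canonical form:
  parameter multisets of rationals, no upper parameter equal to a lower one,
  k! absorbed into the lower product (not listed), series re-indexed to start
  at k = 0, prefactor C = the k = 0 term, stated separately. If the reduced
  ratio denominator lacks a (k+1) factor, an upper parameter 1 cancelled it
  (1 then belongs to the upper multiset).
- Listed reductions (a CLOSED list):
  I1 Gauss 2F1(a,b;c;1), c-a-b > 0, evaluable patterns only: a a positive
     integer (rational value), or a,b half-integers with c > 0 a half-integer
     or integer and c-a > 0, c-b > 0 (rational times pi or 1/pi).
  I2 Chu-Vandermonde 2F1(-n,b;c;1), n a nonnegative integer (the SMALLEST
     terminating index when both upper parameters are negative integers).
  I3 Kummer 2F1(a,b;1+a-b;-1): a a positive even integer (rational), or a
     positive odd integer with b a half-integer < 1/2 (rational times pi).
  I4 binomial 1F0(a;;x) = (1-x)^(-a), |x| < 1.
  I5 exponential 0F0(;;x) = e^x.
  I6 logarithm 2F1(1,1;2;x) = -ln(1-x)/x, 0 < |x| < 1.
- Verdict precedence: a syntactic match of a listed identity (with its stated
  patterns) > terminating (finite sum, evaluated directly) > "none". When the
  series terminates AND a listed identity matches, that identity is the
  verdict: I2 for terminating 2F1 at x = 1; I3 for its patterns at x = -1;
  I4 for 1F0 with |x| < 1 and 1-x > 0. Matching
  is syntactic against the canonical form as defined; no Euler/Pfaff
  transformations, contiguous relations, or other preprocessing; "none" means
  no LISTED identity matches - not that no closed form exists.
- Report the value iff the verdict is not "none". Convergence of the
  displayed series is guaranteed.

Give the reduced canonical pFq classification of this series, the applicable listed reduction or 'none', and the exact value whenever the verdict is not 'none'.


At argument \frac{1}{5}: a 0F0 with upper {-}, lower {-}, scaled by C = \frac{10}{3}. Verdict (x = \frac{1}{5}): the exponential series (I5) applies (the 0F0 exponential series at x = \frac{1}{5}). Exact value: \frac{10}{3} \cdot e^{\frac{1}{5}}.

Key step: t_0 being \frac{10}{3}, the parameter 3/8 appears in both the upper and lower lists and cancels.
Step ratio: r(k) = \frac{1}{5} * 1 / [(k+1)] - rational in k, leading ratio \frac{1}{5}; with t_0 = \frac{10}{3}, classification follows.


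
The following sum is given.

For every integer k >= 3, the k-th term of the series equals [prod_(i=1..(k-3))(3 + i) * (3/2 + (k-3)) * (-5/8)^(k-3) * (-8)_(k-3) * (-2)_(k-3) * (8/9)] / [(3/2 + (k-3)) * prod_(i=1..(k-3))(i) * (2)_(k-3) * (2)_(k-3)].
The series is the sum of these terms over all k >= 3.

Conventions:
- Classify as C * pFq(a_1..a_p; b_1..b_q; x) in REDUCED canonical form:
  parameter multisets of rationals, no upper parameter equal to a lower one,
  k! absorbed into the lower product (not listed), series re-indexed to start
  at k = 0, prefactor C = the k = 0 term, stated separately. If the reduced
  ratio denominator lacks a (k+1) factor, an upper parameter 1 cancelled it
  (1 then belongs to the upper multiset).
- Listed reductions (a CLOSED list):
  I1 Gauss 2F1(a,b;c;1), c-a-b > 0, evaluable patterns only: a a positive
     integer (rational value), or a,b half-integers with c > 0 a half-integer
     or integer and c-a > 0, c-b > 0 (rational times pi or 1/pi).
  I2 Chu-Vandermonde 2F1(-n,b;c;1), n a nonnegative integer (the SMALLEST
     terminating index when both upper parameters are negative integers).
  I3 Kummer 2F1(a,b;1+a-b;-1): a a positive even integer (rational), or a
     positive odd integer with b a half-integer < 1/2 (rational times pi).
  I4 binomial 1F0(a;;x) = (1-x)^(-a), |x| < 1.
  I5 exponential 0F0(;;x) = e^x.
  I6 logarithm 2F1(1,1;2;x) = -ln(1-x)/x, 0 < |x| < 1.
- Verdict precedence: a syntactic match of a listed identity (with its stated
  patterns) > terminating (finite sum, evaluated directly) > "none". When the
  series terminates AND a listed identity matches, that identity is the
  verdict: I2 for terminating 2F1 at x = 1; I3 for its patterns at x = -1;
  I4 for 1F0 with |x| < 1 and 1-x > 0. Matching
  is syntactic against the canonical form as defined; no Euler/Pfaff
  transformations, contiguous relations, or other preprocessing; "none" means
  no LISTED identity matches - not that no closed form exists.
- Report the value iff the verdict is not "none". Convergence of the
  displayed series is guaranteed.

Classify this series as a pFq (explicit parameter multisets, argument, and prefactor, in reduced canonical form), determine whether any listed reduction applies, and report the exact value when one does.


Structural cue: t_0 = 8/9 here, and k + 3/2 divides numerator and denominator alike; C = 8/9, x = -5/8 after cancelling.
Term ratio: r(k) = (-5/8) * (k-8) (k-2) (k+4) / [(k+2) (k+2) (k+1)] ; factor over Q: parameters, x = (-5/8), and C = 8/9.

Classification (C = 8/9): 3F2 with upper {-8, -2, 4}, lower {2, 2}, argument x = -5/8. Verdict: terminating - upper parameter -2 makes this a finite sum (last index 2), evaluated exactly. Exact value: 227/81.


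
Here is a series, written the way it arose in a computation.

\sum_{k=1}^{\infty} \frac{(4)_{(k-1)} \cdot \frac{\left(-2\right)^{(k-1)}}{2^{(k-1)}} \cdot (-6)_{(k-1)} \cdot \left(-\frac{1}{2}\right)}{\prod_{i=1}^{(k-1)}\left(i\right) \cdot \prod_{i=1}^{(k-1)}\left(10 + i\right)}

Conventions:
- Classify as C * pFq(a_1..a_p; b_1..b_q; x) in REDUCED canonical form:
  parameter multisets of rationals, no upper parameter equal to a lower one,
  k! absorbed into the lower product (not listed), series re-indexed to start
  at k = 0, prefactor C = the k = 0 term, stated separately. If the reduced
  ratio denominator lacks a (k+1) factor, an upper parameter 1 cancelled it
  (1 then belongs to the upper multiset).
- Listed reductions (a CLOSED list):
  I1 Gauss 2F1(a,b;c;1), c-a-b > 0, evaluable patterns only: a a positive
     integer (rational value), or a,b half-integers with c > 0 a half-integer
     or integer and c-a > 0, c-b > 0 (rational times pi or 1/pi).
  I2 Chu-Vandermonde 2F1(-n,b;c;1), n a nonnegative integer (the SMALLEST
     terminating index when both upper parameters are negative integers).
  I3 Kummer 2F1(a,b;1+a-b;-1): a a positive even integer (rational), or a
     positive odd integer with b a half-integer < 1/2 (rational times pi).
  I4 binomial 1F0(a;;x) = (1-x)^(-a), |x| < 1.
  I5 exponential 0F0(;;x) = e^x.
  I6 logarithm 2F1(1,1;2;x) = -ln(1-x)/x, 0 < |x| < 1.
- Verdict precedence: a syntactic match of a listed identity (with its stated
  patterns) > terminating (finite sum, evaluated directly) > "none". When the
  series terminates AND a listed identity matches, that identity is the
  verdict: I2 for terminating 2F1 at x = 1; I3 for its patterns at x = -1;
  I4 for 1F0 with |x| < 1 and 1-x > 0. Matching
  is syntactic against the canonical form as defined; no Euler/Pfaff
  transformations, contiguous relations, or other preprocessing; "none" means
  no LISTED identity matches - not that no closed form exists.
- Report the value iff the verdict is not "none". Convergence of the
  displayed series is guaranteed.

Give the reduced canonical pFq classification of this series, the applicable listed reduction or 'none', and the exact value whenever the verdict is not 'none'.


Classification (C = -\frac{1}{2}): 2F1 with upper {-6, 4}, lower {11}, argument x = -1. Verdict: Kummer's theorem (I3) fires (x = -1; c = 11 equals 1+a-b for upper {-6, 4}: listed pattern). Its exact value is -\frac{15}{4}.

First insight: x = -1 and the lower running product (prefactor -1/2) is a rising factorial.
Term ratio: r(k) = -1 * (k-6) (k+4) / [(k+11) (k+1)] - rational in k, leading ratio -1; with t_0 = -\frac{1}{2}, classification follows.


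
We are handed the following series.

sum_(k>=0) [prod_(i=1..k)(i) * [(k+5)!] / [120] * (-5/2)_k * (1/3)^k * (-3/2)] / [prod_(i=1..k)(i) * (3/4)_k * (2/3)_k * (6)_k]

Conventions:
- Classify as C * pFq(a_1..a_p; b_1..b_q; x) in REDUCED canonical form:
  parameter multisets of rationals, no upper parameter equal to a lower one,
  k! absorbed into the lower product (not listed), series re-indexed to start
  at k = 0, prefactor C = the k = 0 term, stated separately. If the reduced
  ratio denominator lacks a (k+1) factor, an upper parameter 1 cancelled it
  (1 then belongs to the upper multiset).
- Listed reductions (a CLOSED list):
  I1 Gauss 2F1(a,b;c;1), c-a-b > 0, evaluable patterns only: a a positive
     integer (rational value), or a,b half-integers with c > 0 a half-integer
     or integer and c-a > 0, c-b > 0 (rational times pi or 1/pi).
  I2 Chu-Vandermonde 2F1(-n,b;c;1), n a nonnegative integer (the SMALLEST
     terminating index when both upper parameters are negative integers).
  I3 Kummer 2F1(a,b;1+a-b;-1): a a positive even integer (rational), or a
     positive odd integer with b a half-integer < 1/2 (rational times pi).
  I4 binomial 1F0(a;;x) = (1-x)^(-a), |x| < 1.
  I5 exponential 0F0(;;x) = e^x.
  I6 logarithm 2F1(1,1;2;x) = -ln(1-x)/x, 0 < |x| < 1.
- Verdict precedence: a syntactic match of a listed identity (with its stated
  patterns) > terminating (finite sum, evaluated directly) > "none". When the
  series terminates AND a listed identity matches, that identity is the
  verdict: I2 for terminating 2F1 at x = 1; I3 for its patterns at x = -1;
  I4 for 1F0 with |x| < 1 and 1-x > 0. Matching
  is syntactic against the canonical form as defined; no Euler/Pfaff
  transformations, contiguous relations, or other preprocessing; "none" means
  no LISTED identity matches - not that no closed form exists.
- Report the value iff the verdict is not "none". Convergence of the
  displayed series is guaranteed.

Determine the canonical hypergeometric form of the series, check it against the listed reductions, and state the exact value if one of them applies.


With C = -3/2: the canonical form is 2F2(-5/2, 1; 2/3, 3/4; 1/3). Verdict: no listed reduction: x = 1/3 and upper {-5/2, 1} fail every I1-I6 pattern.

Structural cue: with t_0 = -3/2, the parameter 6 appears in both the upper and lower lists and cancels.
Adjacent-term ratio: r(k) = (1/3) * (k-5/2) (k+1) / [(k+2/3) (k+3/4) (k+1)] - rational in k. x = (1/3); t_0 = -3/2; negate the roots.


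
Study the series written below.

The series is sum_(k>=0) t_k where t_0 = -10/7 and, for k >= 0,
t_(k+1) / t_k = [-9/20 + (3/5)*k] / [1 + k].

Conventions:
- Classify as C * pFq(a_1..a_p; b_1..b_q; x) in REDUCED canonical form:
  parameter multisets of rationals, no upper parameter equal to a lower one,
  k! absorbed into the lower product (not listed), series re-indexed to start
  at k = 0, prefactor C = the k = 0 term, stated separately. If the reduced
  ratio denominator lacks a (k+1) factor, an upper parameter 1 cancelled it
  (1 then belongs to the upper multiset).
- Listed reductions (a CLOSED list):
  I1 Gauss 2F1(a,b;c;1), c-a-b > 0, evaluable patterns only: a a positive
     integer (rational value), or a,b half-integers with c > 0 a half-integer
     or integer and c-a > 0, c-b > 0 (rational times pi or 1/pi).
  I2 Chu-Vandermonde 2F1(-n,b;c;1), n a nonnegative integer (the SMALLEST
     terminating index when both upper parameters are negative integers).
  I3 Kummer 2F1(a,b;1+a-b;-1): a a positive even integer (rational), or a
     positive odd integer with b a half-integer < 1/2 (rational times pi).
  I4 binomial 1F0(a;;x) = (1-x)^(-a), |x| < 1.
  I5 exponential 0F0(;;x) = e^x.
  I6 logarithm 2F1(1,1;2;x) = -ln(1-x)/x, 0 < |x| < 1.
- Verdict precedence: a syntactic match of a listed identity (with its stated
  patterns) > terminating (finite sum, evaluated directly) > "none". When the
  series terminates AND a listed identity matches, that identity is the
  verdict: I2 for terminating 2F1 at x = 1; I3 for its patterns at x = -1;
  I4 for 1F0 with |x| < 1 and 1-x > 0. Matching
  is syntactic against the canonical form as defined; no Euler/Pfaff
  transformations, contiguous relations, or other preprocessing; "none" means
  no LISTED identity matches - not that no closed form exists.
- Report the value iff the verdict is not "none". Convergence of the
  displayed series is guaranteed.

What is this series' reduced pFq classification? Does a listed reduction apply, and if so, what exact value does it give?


Key observation: with t_0 = -10/7, the expanded ratio factors over Q; C = -10/7, roots give parameters.
Step ratio: r(k) = (3/5) * (k-3/4) / [(k+1)] - poly over poly, x = (3/5) from leading terms; C = -10/7 at k = 0.

At argument 3/5: a 1F0 with upper {-3/4}, lower {-}, scaled by C = -10/7. Verdict: the binomial series (I4) applies (the 1F0 binomial series: exponent 3/4, x = 3/5). Value: (-10/7) * (2/5)^(3/4).


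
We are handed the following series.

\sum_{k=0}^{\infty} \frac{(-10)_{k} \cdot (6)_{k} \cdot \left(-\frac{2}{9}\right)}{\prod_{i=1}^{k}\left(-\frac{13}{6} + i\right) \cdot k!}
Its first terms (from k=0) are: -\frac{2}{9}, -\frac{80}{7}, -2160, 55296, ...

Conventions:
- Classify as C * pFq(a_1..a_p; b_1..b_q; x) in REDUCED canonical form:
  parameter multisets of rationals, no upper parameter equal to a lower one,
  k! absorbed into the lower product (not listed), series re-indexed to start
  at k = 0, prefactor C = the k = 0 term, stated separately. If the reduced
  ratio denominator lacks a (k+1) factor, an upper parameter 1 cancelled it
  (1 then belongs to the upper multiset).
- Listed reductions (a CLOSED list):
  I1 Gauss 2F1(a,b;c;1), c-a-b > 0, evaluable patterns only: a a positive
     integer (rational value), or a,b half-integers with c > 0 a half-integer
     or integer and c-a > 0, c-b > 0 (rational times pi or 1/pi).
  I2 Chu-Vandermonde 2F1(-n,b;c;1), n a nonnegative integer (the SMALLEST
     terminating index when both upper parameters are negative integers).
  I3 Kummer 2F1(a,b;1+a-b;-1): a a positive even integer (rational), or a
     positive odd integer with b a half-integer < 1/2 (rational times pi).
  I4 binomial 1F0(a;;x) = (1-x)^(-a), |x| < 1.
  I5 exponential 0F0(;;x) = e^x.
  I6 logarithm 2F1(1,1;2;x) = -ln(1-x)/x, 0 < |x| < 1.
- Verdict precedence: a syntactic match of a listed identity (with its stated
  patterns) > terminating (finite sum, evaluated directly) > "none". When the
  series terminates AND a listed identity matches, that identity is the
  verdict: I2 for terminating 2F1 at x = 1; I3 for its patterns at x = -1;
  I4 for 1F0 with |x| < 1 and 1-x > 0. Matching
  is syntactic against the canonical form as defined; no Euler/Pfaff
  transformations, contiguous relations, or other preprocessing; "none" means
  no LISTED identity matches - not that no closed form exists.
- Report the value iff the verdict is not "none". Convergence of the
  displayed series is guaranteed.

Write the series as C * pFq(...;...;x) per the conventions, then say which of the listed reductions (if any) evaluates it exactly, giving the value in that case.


The tell: x = 1 and the lower running product (prefactor -2/9) is a rising factorial.
Term ratio: r(k) = 1 * (k-10) (k+6) / [(k-\frac{7}{6}) (k+1)] ; factor over Q: parameters, x = 1, and C = -\frac{2}{9}.

This is -\frac{2}{9} * 2F1(-10, 6; -\frac{7}{6}; 1) in reduced canonical form. Verdict: Vandermonde's identity (I2) applies (terminating 2F1 at x = 1 with n = 10, b = 6, c = -\frac{7}{6}). Value: -\frac{121822870}{1376565939}.


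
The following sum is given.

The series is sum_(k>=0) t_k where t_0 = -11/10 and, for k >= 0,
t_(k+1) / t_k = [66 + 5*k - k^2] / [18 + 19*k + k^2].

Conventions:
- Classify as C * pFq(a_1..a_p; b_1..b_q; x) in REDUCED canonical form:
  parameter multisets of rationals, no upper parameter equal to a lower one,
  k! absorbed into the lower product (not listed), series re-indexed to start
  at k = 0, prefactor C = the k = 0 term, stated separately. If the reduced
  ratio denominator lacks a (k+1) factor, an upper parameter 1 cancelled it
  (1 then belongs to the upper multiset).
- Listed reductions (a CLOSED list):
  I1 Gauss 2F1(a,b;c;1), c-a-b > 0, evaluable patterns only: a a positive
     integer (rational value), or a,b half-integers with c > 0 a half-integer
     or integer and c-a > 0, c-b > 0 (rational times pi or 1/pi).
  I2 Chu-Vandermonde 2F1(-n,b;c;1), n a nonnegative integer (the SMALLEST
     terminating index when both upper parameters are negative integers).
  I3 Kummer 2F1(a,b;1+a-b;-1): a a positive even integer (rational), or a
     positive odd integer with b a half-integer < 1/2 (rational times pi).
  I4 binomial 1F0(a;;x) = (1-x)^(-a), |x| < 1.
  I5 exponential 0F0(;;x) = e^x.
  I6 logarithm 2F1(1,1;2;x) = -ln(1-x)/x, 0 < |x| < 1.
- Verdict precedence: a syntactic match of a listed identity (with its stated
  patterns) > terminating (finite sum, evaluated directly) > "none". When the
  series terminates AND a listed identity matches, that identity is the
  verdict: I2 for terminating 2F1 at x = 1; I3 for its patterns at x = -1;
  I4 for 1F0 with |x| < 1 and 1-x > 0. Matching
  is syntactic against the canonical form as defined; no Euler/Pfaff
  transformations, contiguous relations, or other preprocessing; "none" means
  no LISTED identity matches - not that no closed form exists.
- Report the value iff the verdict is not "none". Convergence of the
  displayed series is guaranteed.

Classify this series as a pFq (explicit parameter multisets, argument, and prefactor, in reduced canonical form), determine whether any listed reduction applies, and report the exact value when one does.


Canonical form: C = -11/10 times 2F1 with upper {-11, 6}, lower {18}, x = -1. Verdict (x = -1): Kummer (I3) applies (x = -1; c = 18 equals 1+a-b for upper {-11, 6}: listed pattern). Its exact value is -187/5.

The tell: from the first term -11/10: roots of the ratio polynomials (C = -11/10, x = -1) are the negated parameters.
Step ratio: r(k) = (-1) * (k-11) (k+6) / [(k+18) (k+1)] - rational in k. x = (-1); t_0 = -11/10; negate the roots.


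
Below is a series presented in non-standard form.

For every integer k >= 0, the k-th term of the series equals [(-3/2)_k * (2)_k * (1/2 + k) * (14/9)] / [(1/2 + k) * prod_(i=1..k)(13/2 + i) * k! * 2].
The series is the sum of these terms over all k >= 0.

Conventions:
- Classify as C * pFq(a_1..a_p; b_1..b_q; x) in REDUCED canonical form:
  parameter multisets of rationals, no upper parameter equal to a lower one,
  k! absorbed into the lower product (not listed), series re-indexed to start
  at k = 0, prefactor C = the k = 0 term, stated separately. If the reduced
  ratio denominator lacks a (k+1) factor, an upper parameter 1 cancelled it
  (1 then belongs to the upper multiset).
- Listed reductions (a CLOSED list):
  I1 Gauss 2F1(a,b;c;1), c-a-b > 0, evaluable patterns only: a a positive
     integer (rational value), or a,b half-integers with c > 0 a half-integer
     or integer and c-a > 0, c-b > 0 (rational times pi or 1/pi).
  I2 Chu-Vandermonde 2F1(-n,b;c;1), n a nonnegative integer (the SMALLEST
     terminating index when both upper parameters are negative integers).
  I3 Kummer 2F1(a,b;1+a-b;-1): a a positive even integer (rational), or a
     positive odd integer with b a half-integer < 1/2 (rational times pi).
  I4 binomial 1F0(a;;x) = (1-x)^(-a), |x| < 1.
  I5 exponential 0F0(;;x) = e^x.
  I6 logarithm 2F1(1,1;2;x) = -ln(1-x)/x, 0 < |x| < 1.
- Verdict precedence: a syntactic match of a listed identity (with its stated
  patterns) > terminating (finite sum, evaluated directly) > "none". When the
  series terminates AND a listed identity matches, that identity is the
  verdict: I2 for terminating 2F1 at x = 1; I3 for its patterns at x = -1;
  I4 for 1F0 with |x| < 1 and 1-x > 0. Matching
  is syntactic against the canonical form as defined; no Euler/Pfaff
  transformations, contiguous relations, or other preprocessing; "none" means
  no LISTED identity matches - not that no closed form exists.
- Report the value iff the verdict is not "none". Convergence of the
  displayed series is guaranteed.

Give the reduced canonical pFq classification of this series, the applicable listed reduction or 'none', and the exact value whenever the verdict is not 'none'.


Structural cue: t_0 being 7/9, the factor k + 1/2 cancels (top and bottom), leaving C = 7/9.
Adjacent-term ratio: r(k) = 1 * (k-3/2) (k+2) / [(k+15/2) (k+1)] - rational in k. x = 1; t_0 = 7/9; negate the roots.

Prefactor 7/9, argument 1: 2F1 with upper {-3/2, 2} over lower {15/2}. Verdict: Gauss (I1, integer-parameter pattern) matches (x = 1: the Gamma ratio telescopes since c-a-b = 7 > 0 and a = 2 in Z>0). Sum: 143/288.


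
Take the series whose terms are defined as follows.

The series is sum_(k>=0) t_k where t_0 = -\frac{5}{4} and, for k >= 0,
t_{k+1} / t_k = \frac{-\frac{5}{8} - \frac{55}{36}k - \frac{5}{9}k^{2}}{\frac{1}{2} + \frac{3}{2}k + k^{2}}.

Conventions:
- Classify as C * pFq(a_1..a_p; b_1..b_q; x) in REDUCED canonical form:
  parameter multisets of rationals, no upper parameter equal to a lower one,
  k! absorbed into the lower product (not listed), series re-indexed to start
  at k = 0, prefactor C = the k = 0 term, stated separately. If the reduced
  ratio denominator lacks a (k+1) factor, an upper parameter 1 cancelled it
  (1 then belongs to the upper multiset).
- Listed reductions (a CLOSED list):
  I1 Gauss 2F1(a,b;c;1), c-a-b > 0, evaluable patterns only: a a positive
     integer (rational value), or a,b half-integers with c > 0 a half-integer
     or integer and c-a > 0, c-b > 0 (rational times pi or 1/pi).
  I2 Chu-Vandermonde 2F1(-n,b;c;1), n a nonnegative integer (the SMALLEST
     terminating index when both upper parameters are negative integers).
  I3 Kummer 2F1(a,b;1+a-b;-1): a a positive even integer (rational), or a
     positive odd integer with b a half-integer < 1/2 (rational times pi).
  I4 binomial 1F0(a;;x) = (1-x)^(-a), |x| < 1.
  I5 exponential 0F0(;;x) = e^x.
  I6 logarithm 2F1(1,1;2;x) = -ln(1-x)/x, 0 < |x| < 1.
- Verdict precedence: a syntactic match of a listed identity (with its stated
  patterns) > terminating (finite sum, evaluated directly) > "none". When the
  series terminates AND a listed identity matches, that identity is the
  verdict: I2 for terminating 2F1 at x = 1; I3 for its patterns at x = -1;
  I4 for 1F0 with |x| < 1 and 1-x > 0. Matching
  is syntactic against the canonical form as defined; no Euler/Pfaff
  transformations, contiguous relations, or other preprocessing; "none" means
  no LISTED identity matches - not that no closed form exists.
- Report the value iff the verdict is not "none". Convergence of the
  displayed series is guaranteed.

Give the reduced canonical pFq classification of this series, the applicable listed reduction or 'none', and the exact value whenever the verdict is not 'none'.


The series (x = -\frac{5}{9}) is 1F0: upper {\frac{9}{4}}, lower {-}, prefactor -\frac{5}{4}. Verdict: binomial (I4) fires (the 1F0 binomial series: exponent -9/4, x = -\frac{5}{9}). Value: \left(-\frac{5}{4}\right) \cdot \left(\frac{14}{9}\right)^{-\frac{9}{4}}.

First insight: t_0 = -\frac{5}{4} here, and roots of the ratio polynomials (prefactor -5/4) are the negated parameters.
Adjacent-term ratio: r(k) = -\frac{5}{9} * (k+\frac{9}{4}) / [(k+1)] - poly over poly, x = -\frac{5}{9} from leading terms; C = -\frac{5}{4} at k = 0.


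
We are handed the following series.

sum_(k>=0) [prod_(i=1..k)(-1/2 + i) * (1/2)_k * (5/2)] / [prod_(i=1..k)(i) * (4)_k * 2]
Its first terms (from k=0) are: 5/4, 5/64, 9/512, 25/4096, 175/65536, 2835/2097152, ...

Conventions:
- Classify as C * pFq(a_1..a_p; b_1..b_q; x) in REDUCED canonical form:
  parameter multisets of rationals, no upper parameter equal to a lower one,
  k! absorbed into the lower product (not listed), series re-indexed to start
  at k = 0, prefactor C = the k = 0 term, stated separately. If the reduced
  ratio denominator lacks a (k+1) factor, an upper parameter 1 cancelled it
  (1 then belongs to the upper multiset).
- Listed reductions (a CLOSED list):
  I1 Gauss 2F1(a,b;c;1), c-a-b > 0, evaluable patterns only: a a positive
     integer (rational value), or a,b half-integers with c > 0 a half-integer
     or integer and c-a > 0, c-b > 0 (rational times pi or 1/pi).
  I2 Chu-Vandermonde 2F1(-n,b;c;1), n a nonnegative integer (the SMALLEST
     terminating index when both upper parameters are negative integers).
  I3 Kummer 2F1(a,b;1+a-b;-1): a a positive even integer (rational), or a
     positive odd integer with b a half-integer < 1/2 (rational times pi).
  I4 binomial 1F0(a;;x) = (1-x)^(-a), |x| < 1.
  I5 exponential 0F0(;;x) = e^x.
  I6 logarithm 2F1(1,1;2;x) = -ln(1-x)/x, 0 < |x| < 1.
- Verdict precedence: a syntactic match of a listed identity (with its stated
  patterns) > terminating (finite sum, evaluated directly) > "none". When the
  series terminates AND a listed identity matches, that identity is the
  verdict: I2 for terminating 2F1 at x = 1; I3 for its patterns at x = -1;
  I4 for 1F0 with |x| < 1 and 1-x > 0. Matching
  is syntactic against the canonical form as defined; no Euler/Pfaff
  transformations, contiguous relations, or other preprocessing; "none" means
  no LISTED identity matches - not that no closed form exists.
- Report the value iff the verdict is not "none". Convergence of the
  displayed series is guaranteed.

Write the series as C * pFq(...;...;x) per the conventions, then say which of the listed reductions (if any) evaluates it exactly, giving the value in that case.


With C = 5/4: the canonical form is 2F1(1/2, 1/2; 4; 1). Verdict: Gauss (I1, half-integer pattern) matches (x = 1; upper {1/2, 1/2} half-integers, c = 4 in the evaluable pattern). Exact value: (64/15) / pi.

First insight: with t_0 = 5/4, the constant factors (prefactor 5/4) combine into one prefactor.
Term ratio: r(k) = 1 * (k+1/2) (k+1/2) / [(k+4) (k+1)] - rational; roots negated = parameters, x = 1, C = 5/4.


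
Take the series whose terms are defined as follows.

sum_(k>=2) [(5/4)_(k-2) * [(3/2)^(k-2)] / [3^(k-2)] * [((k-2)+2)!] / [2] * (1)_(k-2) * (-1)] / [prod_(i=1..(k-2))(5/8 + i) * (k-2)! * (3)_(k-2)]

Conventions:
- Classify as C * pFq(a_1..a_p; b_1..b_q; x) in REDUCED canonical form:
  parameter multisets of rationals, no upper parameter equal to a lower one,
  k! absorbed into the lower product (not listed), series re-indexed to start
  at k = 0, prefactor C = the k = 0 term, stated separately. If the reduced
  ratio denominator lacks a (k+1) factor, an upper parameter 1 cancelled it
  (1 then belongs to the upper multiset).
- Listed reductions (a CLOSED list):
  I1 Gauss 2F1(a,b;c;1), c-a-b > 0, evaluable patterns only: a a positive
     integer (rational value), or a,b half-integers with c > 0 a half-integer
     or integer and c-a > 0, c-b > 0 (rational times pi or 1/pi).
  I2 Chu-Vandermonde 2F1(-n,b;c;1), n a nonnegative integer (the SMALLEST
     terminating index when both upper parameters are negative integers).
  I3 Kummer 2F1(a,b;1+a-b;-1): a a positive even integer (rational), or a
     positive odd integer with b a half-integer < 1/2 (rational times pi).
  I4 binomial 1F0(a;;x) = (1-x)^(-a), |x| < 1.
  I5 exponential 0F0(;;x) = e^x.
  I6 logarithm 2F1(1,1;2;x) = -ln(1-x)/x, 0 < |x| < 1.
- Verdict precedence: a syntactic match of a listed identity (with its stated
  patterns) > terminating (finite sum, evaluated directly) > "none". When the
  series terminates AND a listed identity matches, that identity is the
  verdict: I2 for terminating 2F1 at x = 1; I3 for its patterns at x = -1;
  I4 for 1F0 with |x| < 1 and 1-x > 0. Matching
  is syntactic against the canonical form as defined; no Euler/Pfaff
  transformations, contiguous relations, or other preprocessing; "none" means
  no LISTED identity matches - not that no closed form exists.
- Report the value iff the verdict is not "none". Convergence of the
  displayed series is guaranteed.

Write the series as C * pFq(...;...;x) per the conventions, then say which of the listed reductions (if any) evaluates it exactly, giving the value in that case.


This is -1 * 2F1(1, 5/4; 13/8; 1/2) in reduced canonical form. Verdict: none here - no I1-I6 shape fits x = 1/2 with lower {13/8}.

Structural cue: from the first term -1: the lower running product (C = -1) is a rising factorial.
Step ratio: r(k) = (1/2) * (k+1) (k+5/4) / [(k+13/8) (k+1)] - rational; roots negated = parameters, x = (1/2), C = -1.


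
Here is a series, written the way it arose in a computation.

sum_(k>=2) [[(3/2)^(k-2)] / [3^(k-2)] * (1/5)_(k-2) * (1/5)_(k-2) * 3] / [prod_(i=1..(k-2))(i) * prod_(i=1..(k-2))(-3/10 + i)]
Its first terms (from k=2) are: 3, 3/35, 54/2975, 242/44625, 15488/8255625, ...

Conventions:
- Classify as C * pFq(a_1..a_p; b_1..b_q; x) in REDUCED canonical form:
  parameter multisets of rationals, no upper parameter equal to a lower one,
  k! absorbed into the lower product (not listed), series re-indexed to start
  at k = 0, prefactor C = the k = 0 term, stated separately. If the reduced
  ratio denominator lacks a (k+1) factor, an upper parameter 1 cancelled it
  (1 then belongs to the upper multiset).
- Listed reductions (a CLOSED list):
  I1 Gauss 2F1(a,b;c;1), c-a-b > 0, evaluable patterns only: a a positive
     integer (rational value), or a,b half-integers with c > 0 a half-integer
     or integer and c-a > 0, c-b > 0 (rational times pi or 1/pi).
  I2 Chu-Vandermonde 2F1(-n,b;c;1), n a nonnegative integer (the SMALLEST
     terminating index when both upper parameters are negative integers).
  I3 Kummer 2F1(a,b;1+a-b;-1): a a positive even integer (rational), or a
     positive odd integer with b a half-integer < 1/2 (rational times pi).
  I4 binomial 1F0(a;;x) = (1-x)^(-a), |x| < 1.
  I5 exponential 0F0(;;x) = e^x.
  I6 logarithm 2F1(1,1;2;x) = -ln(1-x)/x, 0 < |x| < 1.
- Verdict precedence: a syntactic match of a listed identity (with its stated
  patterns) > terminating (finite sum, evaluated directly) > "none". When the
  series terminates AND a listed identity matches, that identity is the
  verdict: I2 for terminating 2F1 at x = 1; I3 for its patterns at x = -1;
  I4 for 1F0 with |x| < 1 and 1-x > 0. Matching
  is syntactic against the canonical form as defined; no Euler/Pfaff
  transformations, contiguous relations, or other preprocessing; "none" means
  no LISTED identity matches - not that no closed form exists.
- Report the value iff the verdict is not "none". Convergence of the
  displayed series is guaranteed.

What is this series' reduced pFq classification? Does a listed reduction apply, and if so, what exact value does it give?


Canonical form: C = 3 times 2F1 with upper {1/5, 1/5}, lower {7/10}, x = 1/2. Verdict: no listed reduction: x = 1/2 and upper {1/5, 1/5} fail every I1-I6 pattern.

The tell: t_0 being 3, the product of the first k integers (C = 3) is k!.
Consecutive-term ratio: r(k) = (1/2) * (k+1/5) (k+1/5) / [(k+7/10) (k+1)] - rational in k. x = (1/2); t_0 = 3; negate the roots.


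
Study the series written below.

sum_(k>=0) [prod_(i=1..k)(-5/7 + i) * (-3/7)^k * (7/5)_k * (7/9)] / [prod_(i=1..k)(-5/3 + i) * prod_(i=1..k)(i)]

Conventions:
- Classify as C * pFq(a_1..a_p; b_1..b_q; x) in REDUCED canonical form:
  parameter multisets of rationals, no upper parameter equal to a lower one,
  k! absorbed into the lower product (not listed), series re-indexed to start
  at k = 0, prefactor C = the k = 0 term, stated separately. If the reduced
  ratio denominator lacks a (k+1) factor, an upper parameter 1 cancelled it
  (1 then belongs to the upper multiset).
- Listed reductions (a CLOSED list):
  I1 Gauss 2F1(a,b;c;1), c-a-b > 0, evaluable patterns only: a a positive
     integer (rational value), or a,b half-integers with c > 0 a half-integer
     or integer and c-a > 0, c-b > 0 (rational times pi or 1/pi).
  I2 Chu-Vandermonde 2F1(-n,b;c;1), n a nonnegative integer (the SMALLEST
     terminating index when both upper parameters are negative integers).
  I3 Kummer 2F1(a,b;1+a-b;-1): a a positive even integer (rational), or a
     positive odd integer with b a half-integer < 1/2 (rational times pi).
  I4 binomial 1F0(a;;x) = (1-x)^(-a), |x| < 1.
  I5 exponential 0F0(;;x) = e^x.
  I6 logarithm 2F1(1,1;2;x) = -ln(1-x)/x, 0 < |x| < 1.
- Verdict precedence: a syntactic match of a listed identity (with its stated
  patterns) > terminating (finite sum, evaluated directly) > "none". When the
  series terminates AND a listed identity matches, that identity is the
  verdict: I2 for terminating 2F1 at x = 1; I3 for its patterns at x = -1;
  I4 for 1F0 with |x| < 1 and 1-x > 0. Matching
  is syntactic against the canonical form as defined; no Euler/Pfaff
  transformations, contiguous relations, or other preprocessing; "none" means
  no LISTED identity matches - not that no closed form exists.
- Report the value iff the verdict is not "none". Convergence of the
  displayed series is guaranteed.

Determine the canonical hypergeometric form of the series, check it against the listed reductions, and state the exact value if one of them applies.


Prefactor 7/9, argument -3/7: 2F1 with upper {2/7, 7/5} over lower {-2/3}. Verdict: none. Every listed pattern misses the 2F1 form at -3/7, upper {2/7, 7/5}.

Structural cue: from the first term 7/9: the running product (prefactor 7/9) telescopes to a rising factorial.
Ratio: r(k) = (-3/7) * (k+2/7) (k+7/5) / [(k-2/3) (k+1)] - rational; roots negated = parameters, x = (-3/7), C = 7/9.


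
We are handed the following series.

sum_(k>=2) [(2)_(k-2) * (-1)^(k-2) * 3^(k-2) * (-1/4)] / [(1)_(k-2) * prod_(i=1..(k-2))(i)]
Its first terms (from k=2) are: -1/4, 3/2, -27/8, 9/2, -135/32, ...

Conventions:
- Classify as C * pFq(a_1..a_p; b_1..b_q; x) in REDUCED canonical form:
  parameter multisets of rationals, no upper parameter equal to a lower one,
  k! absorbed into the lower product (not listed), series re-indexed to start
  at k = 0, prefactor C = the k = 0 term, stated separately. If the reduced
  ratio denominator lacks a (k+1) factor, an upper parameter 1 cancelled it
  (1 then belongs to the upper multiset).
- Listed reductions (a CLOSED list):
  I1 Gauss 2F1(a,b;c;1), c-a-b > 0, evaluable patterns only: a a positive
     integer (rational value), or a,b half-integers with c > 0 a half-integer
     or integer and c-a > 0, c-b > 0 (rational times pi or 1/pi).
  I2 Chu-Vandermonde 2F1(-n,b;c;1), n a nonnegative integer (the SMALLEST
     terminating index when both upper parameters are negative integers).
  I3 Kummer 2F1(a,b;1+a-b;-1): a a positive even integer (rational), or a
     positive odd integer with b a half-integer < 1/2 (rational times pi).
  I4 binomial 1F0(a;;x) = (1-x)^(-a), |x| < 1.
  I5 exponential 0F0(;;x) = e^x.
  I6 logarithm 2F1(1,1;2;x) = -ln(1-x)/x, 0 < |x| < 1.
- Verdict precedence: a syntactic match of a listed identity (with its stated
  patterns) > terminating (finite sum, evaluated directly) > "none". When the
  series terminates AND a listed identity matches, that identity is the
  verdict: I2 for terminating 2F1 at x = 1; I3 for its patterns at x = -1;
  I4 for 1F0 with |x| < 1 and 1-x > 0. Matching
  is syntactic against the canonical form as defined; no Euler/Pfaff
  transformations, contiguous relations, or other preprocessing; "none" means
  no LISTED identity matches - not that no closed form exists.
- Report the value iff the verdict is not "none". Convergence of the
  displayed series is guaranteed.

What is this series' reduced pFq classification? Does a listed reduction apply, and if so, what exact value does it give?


At argument -3: a 1F1 with upper {2}, lower {1}, scaled by C = -1/4. Verdict: none. A 1F1 with upper {2} fits none of I1-I6 at x = -3; the sum runs forever.

Key observation: t_0 = -1/4 here, and the (-1)^k factor (C = -1/4, x = -3) folds into the argument's sign.
Term ratio: r(k) = (-3) * (k+2) / [(k+1) (k+1)] ; factor over Q: parameters, x = (-3), and C = -1/4.


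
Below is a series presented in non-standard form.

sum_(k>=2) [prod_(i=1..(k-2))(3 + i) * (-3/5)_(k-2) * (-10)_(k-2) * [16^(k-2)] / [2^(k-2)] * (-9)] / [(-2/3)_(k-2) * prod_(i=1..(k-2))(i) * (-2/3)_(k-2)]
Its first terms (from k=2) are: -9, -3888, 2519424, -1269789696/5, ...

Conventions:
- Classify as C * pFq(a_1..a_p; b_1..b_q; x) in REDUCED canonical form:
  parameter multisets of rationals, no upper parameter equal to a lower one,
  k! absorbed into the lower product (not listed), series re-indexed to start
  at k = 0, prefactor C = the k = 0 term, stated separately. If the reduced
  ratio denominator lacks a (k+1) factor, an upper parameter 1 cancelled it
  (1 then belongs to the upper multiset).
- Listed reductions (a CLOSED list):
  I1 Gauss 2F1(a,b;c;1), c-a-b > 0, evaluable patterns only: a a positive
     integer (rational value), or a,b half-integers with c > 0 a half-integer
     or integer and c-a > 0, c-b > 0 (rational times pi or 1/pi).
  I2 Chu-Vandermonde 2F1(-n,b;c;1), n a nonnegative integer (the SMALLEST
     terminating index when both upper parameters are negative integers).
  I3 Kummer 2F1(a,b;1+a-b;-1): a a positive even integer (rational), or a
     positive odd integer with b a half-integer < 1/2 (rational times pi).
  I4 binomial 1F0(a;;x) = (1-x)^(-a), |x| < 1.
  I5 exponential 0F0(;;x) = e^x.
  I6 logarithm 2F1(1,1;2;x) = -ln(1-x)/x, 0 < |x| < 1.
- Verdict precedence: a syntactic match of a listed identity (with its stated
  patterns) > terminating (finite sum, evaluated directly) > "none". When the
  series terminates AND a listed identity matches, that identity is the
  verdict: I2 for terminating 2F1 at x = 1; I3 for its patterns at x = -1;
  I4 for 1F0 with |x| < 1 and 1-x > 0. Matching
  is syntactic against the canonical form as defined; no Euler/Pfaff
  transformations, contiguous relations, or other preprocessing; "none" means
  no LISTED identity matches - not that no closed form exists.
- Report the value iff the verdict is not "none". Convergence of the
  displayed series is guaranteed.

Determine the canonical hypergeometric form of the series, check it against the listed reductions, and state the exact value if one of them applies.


First insight: with t_0 = -9, the product of the first k integers (prefactor -9) is k!.
Term ratio: r(k) = 8 * (k-10) (k-3/5) (k+4) / [(k-2/3) (k-2/3) (k+1)] - rational in k. x = 8; t_0 = -9; negate the roots.

Classification (C = -9): 3F2 with upper {-10, -3/5, 4}, lower {-2/3, -2/3}, argument x = 8. Verdict: terminating - the sum ends at index 10 because -10 is a negative integer; exact evaluation follows. Sum: 97933975258180861196685371727/372369384765625.
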